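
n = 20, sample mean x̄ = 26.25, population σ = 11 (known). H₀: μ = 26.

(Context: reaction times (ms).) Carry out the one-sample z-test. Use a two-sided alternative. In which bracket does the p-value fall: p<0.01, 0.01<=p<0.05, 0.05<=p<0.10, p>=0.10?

p-value bracket: p>=0.10

SE = σ/√n = 11/√20 = 2.4597
z = (x̄−μ₀)/SE = (26.25−26)/2.4597 = 0.1016
p-value (two-sided) = 0.91904
→ bracket: p>=0.10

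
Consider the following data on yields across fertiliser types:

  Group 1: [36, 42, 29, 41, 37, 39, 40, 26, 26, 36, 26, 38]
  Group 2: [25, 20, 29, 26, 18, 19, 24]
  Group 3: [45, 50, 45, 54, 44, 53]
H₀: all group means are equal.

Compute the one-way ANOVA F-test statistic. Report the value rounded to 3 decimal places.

test statistic = 37.505

Group means [34.67, 23.00, 48.50], grand mean 34.720
SSB = Σnᵢ(x̄ᵢ−x̄)² = 2100.873; SSW = ΣΣ(x−x̄ᵢ)² = 616.167
MSB = 2100.873/2 = 1050.4367; MSW = 616.167/22 = 28.0076
F = MSB/MSW = 37.5054
df = (2, 22)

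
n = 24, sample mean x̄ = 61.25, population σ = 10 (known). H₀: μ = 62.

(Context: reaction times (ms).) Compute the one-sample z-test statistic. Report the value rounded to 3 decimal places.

test statistic = -0.367

SE = σ/√n = 10/√24 = 2.0412
z = (x̄−μ₀)/SE = (61.25−62)/2.0412 = -0.3674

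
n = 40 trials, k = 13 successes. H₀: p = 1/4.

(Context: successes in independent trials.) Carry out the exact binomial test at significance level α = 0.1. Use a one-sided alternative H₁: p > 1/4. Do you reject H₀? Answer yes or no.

Exact binomial: n=40, k=13, p₀=1/4=0.2500
P(X≥13) from Σ C(n,i)·p₀^i·(1−p₀)^(n−i)
p-value (one-sided, H₁ greater) = 0.17913
At α=0.1: p ≥ α → fail to reject H₀

reject H₀: no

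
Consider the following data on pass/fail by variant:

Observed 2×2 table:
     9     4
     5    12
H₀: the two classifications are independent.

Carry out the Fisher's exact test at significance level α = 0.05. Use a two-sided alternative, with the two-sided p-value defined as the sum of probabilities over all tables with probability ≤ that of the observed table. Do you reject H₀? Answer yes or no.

reject H₀: no

Margins: r₁=13, r₂=17, c₁=14, c₂=16, n=30
p_obs = C(13,9)·C(17,5)/C(30,14); sum pmf over tables with pmf ≤ p_obs
p-value (two-sided) = 0.06336
At α=0.05: p ≥ α → fail to reject H₀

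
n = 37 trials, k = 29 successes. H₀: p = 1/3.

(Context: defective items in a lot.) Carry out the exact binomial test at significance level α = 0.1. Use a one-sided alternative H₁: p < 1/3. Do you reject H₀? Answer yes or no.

Exact binomial: n=37, k=29, p₀=1/3=0.3333
P(X≤29) from Σ C(n,i)·p₀^i·(1−p₀)^(n−i)
p-value (one-sided, H₁ less) = 1.00000
At α=0.1: p ≥ α → fail to reject H₀

reject H₀: no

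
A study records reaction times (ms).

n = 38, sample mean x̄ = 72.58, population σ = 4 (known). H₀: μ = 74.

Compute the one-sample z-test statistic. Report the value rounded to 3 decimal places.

test statistic = -2.188

SE = σ/√n = 4/√38 = 0.6489
z = (x̄−μ₀)/SE = (72.58−74)/0.6489 = -2.1884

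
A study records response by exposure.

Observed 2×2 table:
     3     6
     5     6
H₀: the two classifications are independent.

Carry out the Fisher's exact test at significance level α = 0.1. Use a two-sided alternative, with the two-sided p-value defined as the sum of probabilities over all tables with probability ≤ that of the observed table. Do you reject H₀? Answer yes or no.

reject H₀: no

Margins: r₁=9, r₂=11, c₁=8, c₂=12, n=20
p_obs = C(9,3)·C(11,5)/C(20,8); sum pmf over tables with pmf ≤ p_obs
p-value (two-sided) = 0.66992
At α=0.1: p ≥ α → fail to reject H₀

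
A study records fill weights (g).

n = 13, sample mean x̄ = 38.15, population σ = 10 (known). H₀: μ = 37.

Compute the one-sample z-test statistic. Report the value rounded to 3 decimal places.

test statistic = 0.415

SE = σ/√n = 10/√13 = 2.7735
z = (x̄−μ₀)/SE = (38.15−37)/2.7735 = 0.4146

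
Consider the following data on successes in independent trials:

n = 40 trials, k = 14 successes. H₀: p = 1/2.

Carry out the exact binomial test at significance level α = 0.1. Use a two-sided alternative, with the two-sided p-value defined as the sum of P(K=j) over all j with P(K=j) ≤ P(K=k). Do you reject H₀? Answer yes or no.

Exact binomial: n=40, k=14, p₀=1/2=0.5000
P(X=j) = C(n,j)·p₀^j·(1−p₀)^(n−j); p = Σ P(X=j) over j with P(X=j) ≤ P(X=14)
p-value (two-sided) = 0.08069
At α=0.1: p < α → reject H₀

reject H₀: yes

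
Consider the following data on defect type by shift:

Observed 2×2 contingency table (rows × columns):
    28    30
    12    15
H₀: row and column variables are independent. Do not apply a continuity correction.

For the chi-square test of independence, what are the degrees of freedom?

df = (r−1)(c−1) = (2−1)·(2−1) = 1

degrees of freedom = 1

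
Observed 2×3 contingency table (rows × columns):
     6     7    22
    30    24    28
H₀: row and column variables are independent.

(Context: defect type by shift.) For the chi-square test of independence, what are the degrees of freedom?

degrees of freedom = 2

df = (r−1)(c−1) = (2−1)·(3−1) = 2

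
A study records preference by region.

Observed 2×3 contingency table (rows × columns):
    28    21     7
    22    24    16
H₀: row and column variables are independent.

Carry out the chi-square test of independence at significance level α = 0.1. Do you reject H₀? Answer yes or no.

reject H₀: no

Row totals [56, 62], col totals [50, 45, 23], n=118
χ² = (28−23.73)²/23.73 + (21−21.36)²/21.36 + (7−10.92)²/10.92 + (22−26.27)²/26.27 + (24−23.64)²/23.64 + (16−12.08)²/12.08 = 4.1474
df = 2
p-value (upper-tail) = 0.12572
At α=0.1: p ≥ α → fail to reject H₀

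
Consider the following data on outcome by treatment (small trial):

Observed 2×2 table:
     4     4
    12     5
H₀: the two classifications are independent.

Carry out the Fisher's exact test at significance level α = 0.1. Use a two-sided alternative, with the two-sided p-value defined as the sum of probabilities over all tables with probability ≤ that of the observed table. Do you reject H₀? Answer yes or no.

Margins: r₁=8, r₂=17, c₁=16, c₂=9, n=25
p_obs = C(8,4)·C(17,12)/C(25,16); sum pmf over tables with pmf ≤ p_obs
p-value (two-sided) = 0.39422
At α=0.1: p ≥ α → fail to reject H₀

reject H₀: no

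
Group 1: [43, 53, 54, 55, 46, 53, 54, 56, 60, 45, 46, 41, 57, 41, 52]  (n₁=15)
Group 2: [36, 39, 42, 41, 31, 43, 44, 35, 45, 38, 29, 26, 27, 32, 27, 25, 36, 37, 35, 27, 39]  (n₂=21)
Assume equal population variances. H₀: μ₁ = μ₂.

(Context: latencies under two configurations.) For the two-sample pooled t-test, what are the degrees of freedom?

df = n₁ + n₂ − 2 = 15 + 21 − 2 = 34

degrees of freedom = 34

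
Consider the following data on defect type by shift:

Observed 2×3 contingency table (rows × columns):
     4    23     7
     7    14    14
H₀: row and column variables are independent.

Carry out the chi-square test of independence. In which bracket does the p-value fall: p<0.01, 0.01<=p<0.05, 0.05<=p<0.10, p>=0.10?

Row totals [34, 35], col totals [11, 37, 21], n=69
χ² = (4−5.42)²/5.42 + (23−18.23)²/18.23 + (7−10.35)²/10.35 + (7−5.58)²/5.58 + (14−18.77)²/18.77 + (14−10.65)²/10.65 = 5.3273
df = 2
p-value (upper-tail) = 0.06969
→ bracket: 0.05<=p<0.10

p-value bracket: 0.05<=p<0.10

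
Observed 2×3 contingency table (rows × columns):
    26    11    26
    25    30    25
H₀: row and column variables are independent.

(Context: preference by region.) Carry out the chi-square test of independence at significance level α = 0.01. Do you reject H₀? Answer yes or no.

Row totals [63, 80], col totals [51, 41, 51], n=143
χ² = (26−22.47)²/22.47 + (11−18.06)²/18.06 + (26−22.47)²/22.47 + (25−28.53)²/28.53 + (30−22.94)²/22.94 + (25−28.53)²/28.53 = 6.9209
df = 2
p-value (upper-tail) = 0.03142
At α=0.01: p ≥ α → fail to reject H₀

reject H₀: no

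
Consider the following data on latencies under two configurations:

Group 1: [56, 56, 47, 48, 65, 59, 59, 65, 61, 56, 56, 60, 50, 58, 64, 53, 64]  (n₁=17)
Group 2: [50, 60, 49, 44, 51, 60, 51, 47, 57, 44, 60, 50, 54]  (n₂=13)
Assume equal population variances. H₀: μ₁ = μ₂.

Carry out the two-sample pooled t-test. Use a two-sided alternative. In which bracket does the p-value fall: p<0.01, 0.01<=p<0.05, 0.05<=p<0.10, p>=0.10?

p-value bracket: 0.01<=p<0.05

x̄₁=57.471, s₁=5.625, n₁=17
x̄₂=52.077, s₂=5.722, n₂=13
s_p² = [16·5.625² + 12·5.722²]/28 = 32.1128
SE = √(s_p²·(1/17+1/13)) = 2.0879
t = (57.471−52.077)/2.0879 = 2.5833
df = 28
p-value (two-sided) = 0.01530
→ bracket: 0.01<=p<0.05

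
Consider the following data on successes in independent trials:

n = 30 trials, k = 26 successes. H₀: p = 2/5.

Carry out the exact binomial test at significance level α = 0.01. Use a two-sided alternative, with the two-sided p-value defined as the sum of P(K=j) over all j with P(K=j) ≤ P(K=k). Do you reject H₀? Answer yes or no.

reject H₀: yes

Exact binomial: n=30, k=26, p₀=2/5=0.4000
P(X=j) = C(n,j)·p₀^j·(1−p₀)^(n−j); p = Σ P(X=j) over j with P(X=j) ≤ P(X=26)
p-value (two-sided) = 0.00000
At α=0.01: p < α → reject H₀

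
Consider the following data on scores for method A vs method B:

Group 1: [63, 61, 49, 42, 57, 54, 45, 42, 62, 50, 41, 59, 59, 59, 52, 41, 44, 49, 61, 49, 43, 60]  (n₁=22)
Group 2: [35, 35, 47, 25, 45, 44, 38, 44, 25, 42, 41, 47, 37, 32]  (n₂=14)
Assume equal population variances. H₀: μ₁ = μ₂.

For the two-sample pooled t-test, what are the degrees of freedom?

df = n₁ + n₂ − 2 = 22 + 14 − 2 = 34

degrees of freedom = 34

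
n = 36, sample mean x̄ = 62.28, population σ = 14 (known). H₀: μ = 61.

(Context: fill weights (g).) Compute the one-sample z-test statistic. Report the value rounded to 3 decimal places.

test statistic = 0.549

SE = σ/√n = 14/√36 = 2.3333
z = (x̄−μ₀)/SE = (62.28−61)/2.3333 = 0.5486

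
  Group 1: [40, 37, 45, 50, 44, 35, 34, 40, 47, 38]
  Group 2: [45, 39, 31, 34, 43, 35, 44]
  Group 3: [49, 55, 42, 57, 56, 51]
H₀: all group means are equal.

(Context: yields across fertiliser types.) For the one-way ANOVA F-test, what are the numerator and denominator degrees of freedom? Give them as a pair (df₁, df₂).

degrees of freedom = [2, 20]

k = 3 groups, N = 23 total
df = (k−1, N−k) = (3−1, 23−3) = (2, 20)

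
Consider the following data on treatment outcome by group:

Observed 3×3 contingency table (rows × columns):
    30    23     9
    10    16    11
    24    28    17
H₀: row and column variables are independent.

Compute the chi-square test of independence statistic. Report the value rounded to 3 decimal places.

Row totals [62, 37, 69], col totals [64, 67, 37], n=168
χ² = (30−23.62)²/23.62 + (23−24.73)²/24.73 + (9−13.65)²/13.65 + (10−14.10)²/14.10 + (16−14.76)²/14.76 + (11−8.15)²/8.15 + (24−26.29)²/26.29 + (28−27.52)²/27.52 + (17−15.20)²/15.20 = 6.1447
df = 4

test statistic = 6.145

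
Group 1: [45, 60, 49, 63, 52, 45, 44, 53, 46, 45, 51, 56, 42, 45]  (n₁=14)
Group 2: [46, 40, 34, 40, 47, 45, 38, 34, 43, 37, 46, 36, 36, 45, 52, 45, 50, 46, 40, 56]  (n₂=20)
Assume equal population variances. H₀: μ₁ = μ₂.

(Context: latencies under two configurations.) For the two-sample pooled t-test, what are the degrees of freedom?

degrees of freedom = 32

df = n₁ + n₂ − 2 = 14 + 20 − 2 = 32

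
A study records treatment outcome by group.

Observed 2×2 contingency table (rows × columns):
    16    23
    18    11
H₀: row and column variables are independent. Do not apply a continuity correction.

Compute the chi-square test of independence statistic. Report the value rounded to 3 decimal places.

Row totals [39, 29], col totals [34, 34], n=68
χ² = (16−19.50)²/19.50 + (23−19.50)²/19.50 + (18−14.50)²/14.50 + (11−14.50)²/14.50 = 2.9461
df = 1

test statistic = 2.946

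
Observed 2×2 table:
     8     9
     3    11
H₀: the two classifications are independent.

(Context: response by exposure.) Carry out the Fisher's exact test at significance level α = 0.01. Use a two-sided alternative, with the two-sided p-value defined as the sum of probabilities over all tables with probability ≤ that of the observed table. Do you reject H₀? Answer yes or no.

reject H₀: no

Margins: r₁=17, r₂=14, c₁=11, c₂=20, n=31
p_obs = C(17,8)·C(14,3)/C(31,11); sum pmf over tables with pmf ≤ p_obs
p-value (two-sided) = 0.25800
At α=0.01: p ≥ α → fail to reject H₀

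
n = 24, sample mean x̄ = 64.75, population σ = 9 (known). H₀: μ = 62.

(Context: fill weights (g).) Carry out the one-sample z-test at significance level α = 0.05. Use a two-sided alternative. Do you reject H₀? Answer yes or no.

SE = σ/√n = 9/√24 = 1.8371
z = (x̄−μ₀)/SE = (64.75−62)/1.8371 = 1.4969
p-value (two-sided) = 0.13442
At α=0.05: p ≥ α → fail to reject H₀

reject H₀: no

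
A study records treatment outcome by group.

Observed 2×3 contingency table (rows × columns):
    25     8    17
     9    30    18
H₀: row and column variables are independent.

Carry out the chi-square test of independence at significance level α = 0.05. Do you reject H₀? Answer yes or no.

Row totals [50, 57], col totals [34, 38, 35], n=107
χ² = (25−15.89)²/15.89 + (8−17.76)²/17.76 + (17−16.36)²/16.36 + (9−18.11)²/18.11 + (30−20.24)²/20.24 + (18−18.64)²/18.64 = 19.9221
df = 2
p-value (upper-tail) = 0.00005
At α=0.05: p < α → reject H₀

reject H₀: yes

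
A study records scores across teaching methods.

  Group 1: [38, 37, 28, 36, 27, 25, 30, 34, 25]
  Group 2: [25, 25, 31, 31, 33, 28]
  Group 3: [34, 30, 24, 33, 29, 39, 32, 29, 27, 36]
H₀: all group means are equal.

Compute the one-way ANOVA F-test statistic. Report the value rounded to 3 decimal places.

Group means [31.11, 28.83, 31.30], grand mean 30.640
SSB = Σnᵢ(x̄ᵢ−x̄)² = 25.938; SSW = ΣΣ(x−x̄ᵢ)² = 449.822
MSB = 25.938/2 = 12.9689; MSW = 449.822/22 = 20.4465
F = MSB/MSW = 0.6343
df = (2, 22)

test statistic = 0.634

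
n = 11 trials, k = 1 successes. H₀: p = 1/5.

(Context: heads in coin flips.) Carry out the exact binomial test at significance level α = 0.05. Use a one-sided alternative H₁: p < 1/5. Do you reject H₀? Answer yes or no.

reject H₀: no

Exact binomial: n=11, k=1, p₀=1/5=0.2000
P(X≤1) from Σ C(n,i)·p₀^i·(1−p₀)^(n−i)
p-value (one-sided, H₁ less) = 0.32212
At α=0.05: p ≥ α → fail to reject H₀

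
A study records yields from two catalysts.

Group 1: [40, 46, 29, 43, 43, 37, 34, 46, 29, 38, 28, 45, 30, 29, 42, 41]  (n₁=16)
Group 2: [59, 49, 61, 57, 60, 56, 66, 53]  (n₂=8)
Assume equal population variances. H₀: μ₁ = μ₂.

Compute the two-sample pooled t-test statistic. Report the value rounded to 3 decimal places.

x̄₁=37.500, s₁=6.713, n₁=16
x̄₂=57.625, s₂=5.181, n₂=8
s_p² = [15·6.713² + 7·5.181²]/22 = 39.2670
SE = √(s_p²·(1/16+1/8)) = 2.7134
t = (37.500−57.625)/2.7134 = -7.4169
df = 22

test statistic = -7.417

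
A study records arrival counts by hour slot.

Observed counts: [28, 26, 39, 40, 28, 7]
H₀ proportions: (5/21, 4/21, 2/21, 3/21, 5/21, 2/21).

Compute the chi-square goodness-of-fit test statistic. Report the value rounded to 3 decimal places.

test statistic = 57.117

n = 168; E_i = n·p_i = [40.00, 32.00, 16.00, 24.00, 40.00, 16.00]
χ² = (28−40.00)²/40.00 + (26−32.00)²/32.00 + (39−16.00)²/16.00 + (40−24.00)²/24.00 + (28−40.00)²/40.00 + (7−16.00)²/16.00 = 57.1167
df = 5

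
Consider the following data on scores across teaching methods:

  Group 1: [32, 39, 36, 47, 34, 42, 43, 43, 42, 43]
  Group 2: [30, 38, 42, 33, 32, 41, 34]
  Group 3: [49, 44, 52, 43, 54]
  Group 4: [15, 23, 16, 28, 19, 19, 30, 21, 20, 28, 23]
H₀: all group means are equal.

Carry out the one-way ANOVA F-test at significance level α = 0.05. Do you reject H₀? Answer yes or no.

reject H₀: yes

Group means [40.10, 35.71, 48.40, 22.00], grand mean 34.394
SSB = Σnᵢ(x̄ᵢ−x̄)² = 3008.350; SSW = ΣΣ(x−x̄ᵢ)² = 669.529
MSB = 3008.350/3 = 1002.7834; MSW = 669.529/29 = 23.0872
F = MSB/MSW = 43.4346
df = (3, 29)
p-value (upper-tail) = 0.00000
At α=0.05: p < α → reject H₀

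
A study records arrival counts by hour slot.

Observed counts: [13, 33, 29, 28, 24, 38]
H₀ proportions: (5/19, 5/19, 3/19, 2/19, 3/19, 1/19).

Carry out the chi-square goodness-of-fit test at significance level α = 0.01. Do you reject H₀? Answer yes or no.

reject H₀: yes

n = 165; E_i = n·p_i = [43.42, 43.42, 26.05, 17.37, 26.05, 8.68]
χ² = (13−43.42)²/43.42 + (33−43.42)²/43.42 + (29−26.05)²/26.05 + (28−17.37)²/17.37 + (24−26.05)²/26.05 + (38−8.68)²/8.68 = 129.7802
df = 5
p-value (upper-tail) = 0.00000
At α=0.01: p < α → reject H₀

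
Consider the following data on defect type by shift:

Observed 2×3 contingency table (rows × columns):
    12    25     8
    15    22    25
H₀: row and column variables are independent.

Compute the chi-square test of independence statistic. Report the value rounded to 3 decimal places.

Row totals [45, 62], col totals [27, 47, 33], n=107
χ² = (12−11.36)²/11.36 + (25−19.77)²/19.77 + (8−13.88)²/13.88 + (15−15.64)²/15.64 + (22−27.23)²/27.23 + (25−19.12)²/19.12 = 6.7519
df = 2

test statistic = 6.752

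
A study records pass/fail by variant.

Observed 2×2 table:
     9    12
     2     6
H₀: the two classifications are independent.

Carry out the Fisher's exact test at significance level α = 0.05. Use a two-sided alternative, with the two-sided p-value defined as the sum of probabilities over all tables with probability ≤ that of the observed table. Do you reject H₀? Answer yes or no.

reject H₀: no

Margins: r₁=21, r₂=8, c₁=11, c₂=18, n=29
p_obs = C(21,9)·C(8,2)/C(29,11); sum pmf over tables with pmf ≤ p_obs
p-value (two-sided) = 0.67063
At α=0.05: p ≥ α → fail to reject H₀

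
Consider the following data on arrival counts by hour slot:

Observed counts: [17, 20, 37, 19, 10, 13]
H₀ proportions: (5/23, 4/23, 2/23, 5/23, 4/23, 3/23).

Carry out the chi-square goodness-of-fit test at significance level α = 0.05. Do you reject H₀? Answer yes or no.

n = 116; E_i = n·p_i = [25.22, 20.17, 10.09, 25.22, 20.17, 15.13]
χ² = (17−25.22)²/25.22 + (20−20.17)²/20.17 + (37−10.09)²/10.09 + (19−25.22)²/25.22 + (10−20.17)²/20.17 + (13−15.13)²/15.13 = 81.4497
df = 5
p-value (upper-tail) = 0.00000
At α=0.05: p < α → reject H₀

reject H₀: yes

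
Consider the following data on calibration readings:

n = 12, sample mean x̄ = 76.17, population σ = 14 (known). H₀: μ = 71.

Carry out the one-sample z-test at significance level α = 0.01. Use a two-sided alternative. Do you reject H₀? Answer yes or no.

reject H₀: no

SE = σ/√n = 14/√12 = 4.0415
z = (x̄−μ₀)/SE = (76.17−71)/4.0415 = 1.2792
p-value (two-sided) = 0.20081
At α=0.01: p ≥ α → fail to reject H₀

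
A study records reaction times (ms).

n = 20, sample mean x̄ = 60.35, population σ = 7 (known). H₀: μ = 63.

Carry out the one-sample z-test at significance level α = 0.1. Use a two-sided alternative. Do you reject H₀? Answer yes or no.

SE = σ/√n = 7/√20 = 1.5652
z = (x̄−μ₀)/SE = (60.35−63)/1.5652 = -1.6930
p-value (two-sided) = 0.09045
At α=0.1: p < α → reject H₀

reject H₀: yes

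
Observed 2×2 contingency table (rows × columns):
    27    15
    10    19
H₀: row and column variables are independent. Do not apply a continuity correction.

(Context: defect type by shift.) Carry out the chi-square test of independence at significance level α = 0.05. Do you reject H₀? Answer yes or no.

reject H₀: yes

Row totals [42, 29], col totals [37, 34], n=71
χ² = (27−21.89)²/21.89 + (15−20.11)²/20.11 + (10−15.11)²/15.11 + (19−13.89)²/13.89 = 6.1058
df = 1
p-value (upper-tail) = 0.01347
At α=0.05: p < α → reject H₀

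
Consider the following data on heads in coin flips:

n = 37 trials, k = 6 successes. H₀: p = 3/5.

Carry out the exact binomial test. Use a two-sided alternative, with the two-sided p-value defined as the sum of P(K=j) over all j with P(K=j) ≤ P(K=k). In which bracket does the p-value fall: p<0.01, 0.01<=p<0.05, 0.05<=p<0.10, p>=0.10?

Exact binomial: n=37, k=6, p₀=3/5=0.6000
P(X=j) = C(n,j)·p₀^j·(1−p₀)^(n−j); p = Σ P(X=j) over j with P(X=j) ≤ P(X=6)
p-value (two-sided) = 0.00000
→ bracket: p<0.01

p-value bracket: p<0.01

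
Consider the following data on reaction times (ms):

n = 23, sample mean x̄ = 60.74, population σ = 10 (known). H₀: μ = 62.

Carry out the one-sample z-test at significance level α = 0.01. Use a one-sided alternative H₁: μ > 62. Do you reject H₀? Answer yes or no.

SE = σ/√n = 10/√23 = 2.0851
z = (x̄−μ₀)/SE = (60.74−62)/2.0851 = -0.6043
p-value (one-sided, H₁ greater) = 0.72717
At α=0.01: p ≥ α → fail to reject H₀

reject H₀: no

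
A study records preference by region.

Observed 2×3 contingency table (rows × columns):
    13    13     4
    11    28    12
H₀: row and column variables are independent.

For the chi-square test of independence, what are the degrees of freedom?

df = (r−1)(c−1) = (2−1)·(3−1) = 2

degrees of freedom = 2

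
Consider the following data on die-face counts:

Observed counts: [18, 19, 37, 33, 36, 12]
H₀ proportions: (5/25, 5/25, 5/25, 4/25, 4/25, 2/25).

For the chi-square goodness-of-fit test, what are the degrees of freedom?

df = k − 1 = 6 − 1 = 5

degrees of freedom = 5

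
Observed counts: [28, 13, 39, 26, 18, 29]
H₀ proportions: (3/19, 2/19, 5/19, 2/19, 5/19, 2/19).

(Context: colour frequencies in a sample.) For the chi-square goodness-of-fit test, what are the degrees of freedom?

degrees of freedom = 5

df = k − 1 = 6 − 1 = 5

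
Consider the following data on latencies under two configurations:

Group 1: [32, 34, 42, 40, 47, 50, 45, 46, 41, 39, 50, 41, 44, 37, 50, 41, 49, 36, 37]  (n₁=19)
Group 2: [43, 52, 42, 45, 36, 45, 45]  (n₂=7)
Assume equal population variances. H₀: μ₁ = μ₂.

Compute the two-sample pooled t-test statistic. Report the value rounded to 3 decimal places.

x̄₁=42.158, s₁=5.580, n₁=19
x̄₂=44.000, s₂=4.761, n₂=7
s_p² = [18·5.580² + 6·4.761²]/24 = 29.0219
SE = √(s_p²·(1/19+1/7)) = 2.3819
t = (42.158−44.000)/2.3819 = -0.7734
df = 24

test statistic = -0.773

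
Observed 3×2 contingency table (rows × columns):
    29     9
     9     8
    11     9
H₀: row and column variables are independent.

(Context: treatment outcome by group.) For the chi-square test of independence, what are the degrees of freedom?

df = (r−1)(c−1) = (3−1)·(2−1) = 2

degrees of freedom = 2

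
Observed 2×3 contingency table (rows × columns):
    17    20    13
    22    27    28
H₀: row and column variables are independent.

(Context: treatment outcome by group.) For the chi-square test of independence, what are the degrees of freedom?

df = (r−1)(c−1) = (2−1)·(3−1) = 2

degrees of freedom = 2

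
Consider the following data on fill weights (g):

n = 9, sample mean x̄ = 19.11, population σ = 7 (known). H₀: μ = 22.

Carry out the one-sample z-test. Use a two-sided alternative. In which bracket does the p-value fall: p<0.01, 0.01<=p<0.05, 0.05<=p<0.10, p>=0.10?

SE = σ/√n = 7/√9 = 2.3333
z = (x̄−μ₀)/SE = (19.11−22)/2.3333 = -1.2386
p-value (two-sided) = 0.21550
→ bracket: p>=0.10

p-value bracket: p>=0.10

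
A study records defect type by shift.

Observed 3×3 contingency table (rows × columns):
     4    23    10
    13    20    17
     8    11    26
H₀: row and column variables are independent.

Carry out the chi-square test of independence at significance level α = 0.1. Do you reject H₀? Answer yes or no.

Row totals [37, 50, 45], col totals [25, 54, 53], n=132
χ² = (4−7.01)²/7.01 + (23−15.14)²/15.14 + (10−14.86)²/14.86 + (13−9.47)²/9.47 + (20−20.45)²/20.45 + (17−20.08)²/20.08 + (8−8.52)²/8.52 + (11−18.41)²/18.41 + (26−18.07)²/18.07 = 15.2569
df = 4
p-value (upper-tail) = 0.00420
At α=0.1: p < α → reject H₀

reject H₀: yes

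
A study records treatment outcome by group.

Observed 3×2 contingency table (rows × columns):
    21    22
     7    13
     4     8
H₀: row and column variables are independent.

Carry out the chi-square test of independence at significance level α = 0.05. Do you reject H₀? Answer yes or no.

reject H₀: no

Row totals [43, 20, 12], col totals [32, 43], n=75
χ² = (21−18.35)²/18.35 + (22−24.65)²/24.65 + (7−8.53)²/8.53 + (13−11.47)²/11.47 + (4−5.12)²/5.12 + (8−6.88)²/6.88 = 1.5772
df = 2
p-value (upper-tail) = 0.45448
At α=0.05: p ≥ α → fail to reject H₀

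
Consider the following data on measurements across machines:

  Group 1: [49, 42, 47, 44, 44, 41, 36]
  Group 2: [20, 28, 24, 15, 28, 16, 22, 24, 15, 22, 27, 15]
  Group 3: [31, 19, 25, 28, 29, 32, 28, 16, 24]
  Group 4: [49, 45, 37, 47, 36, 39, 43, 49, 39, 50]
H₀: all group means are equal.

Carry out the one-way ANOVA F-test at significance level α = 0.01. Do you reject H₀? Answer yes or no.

Group means [43.29, 21.33, 25.78, 43.40], grand mean 32.237
SSB = Σnᵢ(x̄ᵢ−x̄)² = 3902.818; SSW = ΣΣ(x−x̄ᵢ)² = 882.051
MSB = 3902.818/3 = 1300.9392; MSW = 882.051/34 = 25.9427
F = MSB/MSW = 50.1467
df = (3, 34)
p-value (upper-tail) = 0.00000
At α=0.01: p < α → reject H₀

reject H₀: yes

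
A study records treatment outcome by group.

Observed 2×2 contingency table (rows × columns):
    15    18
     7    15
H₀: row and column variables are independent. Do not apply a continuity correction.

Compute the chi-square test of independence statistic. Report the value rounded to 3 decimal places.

Row totals [33, 22], col totals [22, 33], n=55
χ² = (15−13.20)²/13.20 + (18−19.80)²/19.80 + (7−8.80)²/8.80 + (15−13.20)²/13.20 = 1.0227
df = 1

test statistic = 1.023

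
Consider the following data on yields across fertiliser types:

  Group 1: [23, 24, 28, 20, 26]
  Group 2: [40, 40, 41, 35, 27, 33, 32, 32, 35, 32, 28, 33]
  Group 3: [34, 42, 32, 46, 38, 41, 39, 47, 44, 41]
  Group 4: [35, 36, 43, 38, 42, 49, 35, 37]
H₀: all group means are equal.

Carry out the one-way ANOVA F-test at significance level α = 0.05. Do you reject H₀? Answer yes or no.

reject H₀: yes

Group means [24.20, 34.00, 40.40, 39.38], grand mean 35.657
SSB = Σnᵢ(x̄ᵢ−x̄)² = 1024.811; SSW = ΣΣ(x−x̄ᵢ)² = 639.075
MSB = 1024.811/3 = 341.6036; MSW = 639.075/31 = 20.6153
F = MSB/MSW = 16.5704
df = (3, 31)
p-value (upper-tail) = 0.00000
At α=0.05: p < α → reject H₀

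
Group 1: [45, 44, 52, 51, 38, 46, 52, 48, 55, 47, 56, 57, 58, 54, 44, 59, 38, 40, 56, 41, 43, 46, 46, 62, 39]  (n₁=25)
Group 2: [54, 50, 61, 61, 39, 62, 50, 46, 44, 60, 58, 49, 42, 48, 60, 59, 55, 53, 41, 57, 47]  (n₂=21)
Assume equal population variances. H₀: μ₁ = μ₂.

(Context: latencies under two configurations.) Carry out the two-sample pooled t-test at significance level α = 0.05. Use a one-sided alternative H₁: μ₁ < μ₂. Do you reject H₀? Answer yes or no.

reject H₀: no

x̄₁=48.680, s₁=7.111, n₁=25
x̄₂=52.190, s₂=7.284, n₂=21
s_p² = [24·7.111² + 20·7.284²]/44 = 51.6972
SE = √(s_p²·(1/25+1/21)) = 2.1283
t = (48.680−52.190)/2.1283 = -1.6494
df = 44
p-value (one-sided, H₁ less) = 0.05309
At α=0.05: p ≥ α → fail to reject H₀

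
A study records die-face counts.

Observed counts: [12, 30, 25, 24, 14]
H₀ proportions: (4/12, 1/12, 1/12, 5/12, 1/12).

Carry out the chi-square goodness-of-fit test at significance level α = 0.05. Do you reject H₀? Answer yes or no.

reject H₀: yes

n = 105; E_i = n·p_i = [35.00, 8.75, 8.75, 43.75, 8.75]
χ² = (12−35.00)²/35.00 + (30−8.75)²/8.75 + (25−8.75)²/8.75 + (24−43.75)²/43.75 + (14−8.75)²/8.75 = 108.9657
df = 4
p-value (upper-tail) = 0.00000
At α=0.05: p < α → reject H₀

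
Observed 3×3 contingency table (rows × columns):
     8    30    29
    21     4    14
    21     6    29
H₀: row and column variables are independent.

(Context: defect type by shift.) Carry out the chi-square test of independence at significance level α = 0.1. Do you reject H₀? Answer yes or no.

Row totals [67, 39, 56], col totals [50, 40, 72], n=162
χ² = (8−20.68)²/20.68 + (30−16.54)²/16.54 + (29−29.78)²/29.78 + (21−12.04)²/12.04 + (4−9.63)²/9.63 + (14−17.33)²/17.33 + (21−17.28)²/17.28 + (6−13.83)²/13.83 + (29−24.89)²/24.89 = 35.2554
df = 4
p-value (upper-tail) = 0.00000
At α=0.1: p < α → reject H₀

reject H₀: yes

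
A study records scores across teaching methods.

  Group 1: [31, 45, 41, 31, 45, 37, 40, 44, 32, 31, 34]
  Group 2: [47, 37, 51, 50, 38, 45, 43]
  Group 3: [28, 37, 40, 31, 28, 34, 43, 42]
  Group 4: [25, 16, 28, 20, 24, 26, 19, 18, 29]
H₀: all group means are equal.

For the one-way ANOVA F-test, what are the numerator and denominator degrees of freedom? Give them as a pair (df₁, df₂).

degrees of freedom = [3, 31]

k = 4 groups, N = 35 total
df = (k−1, N−k) = (4−1, 35−4) = (3, 31)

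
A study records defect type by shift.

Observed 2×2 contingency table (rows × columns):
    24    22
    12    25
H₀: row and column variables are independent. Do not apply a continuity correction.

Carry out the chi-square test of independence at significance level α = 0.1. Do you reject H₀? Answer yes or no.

Row totals [46, 37], col totals [36, 47], n=83
χ² = (24−19.95)²/19.95 + (22−26.05)²/26.05 + (12−16.05)²/16.05 + (25−20.95)²/20.95 = 3.2538
df = 1
p-value (upper-tail) = 0.07126
At α=0.1: p < α → reject H₀

reject H₀: yes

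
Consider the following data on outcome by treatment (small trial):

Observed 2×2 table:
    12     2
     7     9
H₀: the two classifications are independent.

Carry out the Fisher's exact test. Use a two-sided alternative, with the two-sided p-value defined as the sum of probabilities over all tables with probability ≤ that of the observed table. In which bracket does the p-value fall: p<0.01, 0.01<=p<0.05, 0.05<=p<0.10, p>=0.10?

p-value bracket: 0.01<=p<0.05

Margins: r₁=14, r₂=16, c₁=19, c₂=11, n=30
p_obs = C(14,12)·C(16,7)/C(30,19); sum pmf over tables with pmf ≤ p_obs
p-value (two-sided) = 0.02589
→ bracket: 0.01<=p<0.05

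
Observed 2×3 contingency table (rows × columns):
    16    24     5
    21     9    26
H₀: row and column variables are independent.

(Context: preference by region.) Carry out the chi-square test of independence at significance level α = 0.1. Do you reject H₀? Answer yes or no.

reject H₀: yes

Row totals [45, 56], col totals [37, 33, 31], n=101
χ² = (16−16.49)²/16.49 + (24−14.70)²/14.70 + (5−13.81)²/13.81 + (21−20.51)²/20.51 + (9−18.30)²/18.30 + (26−17.19)²/17.19 = 20.7680
df = 2
p-value (upper-tail) = 0.00003
At α=0.1: p < α → reject H₀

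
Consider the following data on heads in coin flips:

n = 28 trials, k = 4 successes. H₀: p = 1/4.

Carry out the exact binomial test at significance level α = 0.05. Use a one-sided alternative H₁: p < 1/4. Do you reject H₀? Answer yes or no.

Exact binomial: n=28, k=4, p₀=1/4=0.2500
P(X≤4) from Σ C(n,i)·p₀^i·(1−p₀)^(n−i)
p-value (one-sided, H₁ less) = 0.13539
At α=0.05: p ≥ α → fail to reject H₀

reject H₀: no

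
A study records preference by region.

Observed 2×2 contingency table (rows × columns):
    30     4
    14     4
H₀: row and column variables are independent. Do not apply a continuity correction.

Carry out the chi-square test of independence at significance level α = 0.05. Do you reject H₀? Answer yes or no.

Row totals [34, 18], col totals [44, 8], n=52
χ² = (30−28.77)²/28.77 + (4−5.23)²/5.23 + (14−15.23)²/15.23 + (4−2.77)²/2.77 = 0.9887
df = 1
p-value (upper-tail) = 0.32006
At α=0.05: p ≥ α → fail to reject H₀

reject H₀: no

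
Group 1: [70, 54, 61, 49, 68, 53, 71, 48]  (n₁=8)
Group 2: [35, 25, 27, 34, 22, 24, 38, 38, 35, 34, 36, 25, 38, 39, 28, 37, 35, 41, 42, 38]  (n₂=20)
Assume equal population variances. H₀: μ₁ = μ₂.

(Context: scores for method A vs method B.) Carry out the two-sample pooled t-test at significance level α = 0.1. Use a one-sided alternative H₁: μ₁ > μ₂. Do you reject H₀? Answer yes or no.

reject H₀: yes

x̄₁=59.250, s₁=9.498, n₁=8
x̄₂=33.550, s₂=6.091, n₂=20
s_p² = [7·9.498² + 19·6.091²]/26 = 51.4019
SE = √(s_p²·(1/8+1/20)) = 2.9992
t = (59.250−33.550)/2.9992 = 8.5689
df = 26
p-value (one-sided, H₁ greater) = 0.00000
At α=0.1: p < α → reject H₀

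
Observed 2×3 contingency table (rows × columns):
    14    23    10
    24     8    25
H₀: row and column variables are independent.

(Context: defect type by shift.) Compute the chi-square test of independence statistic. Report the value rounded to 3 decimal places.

test statistic = 15.500

Row totals [47, 57], col totals [38, 31, 35], n=104
χ² = (14−17.17)²/17.17 + (23−14.01)²/14.01 + (10−15.82)²/15.82 + (24−20.83)²/20.83 + (8−16.99)²/16.99 + (25−19.18)²/19.18 = 15.5000
df = 2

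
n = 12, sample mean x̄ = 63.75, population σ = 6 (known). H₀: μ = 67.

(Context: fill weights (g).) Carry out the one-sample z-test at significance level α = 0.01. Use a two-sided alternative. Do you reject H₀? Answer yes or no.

reject H₀: no

SE = σ/√n = 6/√12 = 1.7321
z = (x̄−μ₀)/SE = (63.75−67)/1.7321 = -1.8764
p-value (two-sided) = 0.06060
At α=0.01: p ≥ α → fail to reject H₀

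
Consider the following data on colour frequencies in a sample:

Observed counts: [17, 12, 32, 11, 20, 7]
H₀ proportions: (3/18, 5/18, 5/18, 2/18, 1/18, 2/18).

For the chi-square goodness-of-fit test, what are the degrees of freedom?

df = k − 1 = 6 − 1 = 5

degrees of freedom = 5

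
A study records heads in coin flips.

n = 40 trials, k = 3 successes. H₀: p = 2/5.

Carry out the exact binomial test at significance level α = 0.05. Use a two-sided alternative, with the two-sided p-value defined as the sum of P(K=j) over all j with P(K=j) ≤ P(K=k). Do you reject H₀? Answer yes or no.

Exact binomial: n=40, k=3, p₀=2/5=0.4000
P(X=j) = C(n,j)·p₀^j·(1−p₀)^(n−j); p = Σ P(X=j) over j with P(X=j) ≤ P(X=3)
p-value (two-sided) = 0.00001
At α=0.05: p < α → reject H₀

reject H₀: yes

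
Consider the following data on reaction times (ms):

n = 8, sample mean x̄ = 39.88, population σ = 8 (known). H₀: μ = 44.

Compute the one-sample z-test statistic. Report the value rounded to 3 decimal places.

test statistic = -1.457

SE = σ/√n = 8/√8 = 2.8284
z = (x̄−μ₀)/SE = (39.88−44)/2.8284 = -1.4566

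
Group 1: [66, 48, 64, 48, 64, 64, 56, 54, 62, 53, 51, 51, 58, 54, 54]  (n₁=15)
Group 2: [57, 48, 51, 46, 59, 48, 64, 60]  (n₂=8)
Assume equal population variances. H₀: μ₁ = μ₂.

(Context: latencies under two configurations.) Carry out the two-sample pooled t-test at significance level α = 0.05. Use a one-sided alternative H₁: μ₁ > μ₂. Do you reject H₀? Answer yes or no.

reject H₀: no

x̄₁=56.467, s₁=6.140, n₁=15
x̄₂=54.125, s₂=6.707, n₂=8
s_p² = [14·6.140² + 7·6.707²]/21 = 40.1242
SE = √(s_p²·(1/15+1/8)) = 2.7732
t = (56.467−54.125)/2.7732 = 0.8444
df = 21
p-value (one-sided, H₁ greater) = 0.20398
At α=0.05: p ≥ α → fail to reject H₀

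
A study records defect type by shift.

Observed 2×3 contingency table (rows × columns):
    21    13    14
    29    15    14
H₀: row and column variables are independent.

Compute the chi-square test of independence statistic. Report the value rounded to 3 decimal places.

test statistic = 0.484

Row totals [48, 58], col totals [50, 28, 28], n=106
χ² = (21−22.64)²/22.64 + (13−12.68)²/12.68 + (14−12.68)²/12.68 + (29−27.36)²/27.36 + (15−15.32)²/15.32 + (14−15.32)²/15.32 = 0.4838
df = 2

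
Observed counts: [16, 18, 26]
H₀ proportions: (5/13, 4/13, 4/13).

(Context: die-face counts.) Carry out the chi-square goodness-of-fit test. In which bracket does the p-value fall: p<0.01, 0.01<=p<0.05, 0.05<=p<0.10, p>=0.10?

n = 60; E_i = n·p_i = [23.08, 18.46, 18.46]
χ² = (16−23.08)²/23.08 + (18−18.46)²/18.46 + (26−18.46)²/18.46 = 5.2600
df = 2
p-value (upper-tail) = 0.07208
→ bracket: 0.05<=p<0.10

p-value bracket: 0.05<=p<0.10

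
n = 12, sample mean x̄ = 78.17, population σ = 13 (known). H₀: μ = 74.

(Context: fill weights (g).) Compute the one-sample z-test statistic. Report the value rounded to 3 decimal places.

test statistic = 1.111

SE = σ/√n = 13/√12 = 3.7528
z = (x̄−μ₀)/SE = (78.17−74)/3.7528 = 1.1112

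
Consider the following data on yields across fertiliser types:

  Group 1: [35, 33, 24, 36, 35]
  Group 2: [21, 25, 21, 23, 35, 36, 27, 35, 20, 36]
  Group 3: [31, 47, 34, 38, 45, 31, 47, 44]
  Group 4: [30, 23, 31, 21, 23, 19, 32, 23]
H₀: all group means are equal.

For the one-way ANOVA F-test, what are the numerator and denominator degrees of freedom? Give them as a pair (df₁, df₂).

k = 4 groups, N = 31 total
df = (k−1, N−k) = (4−1, 31−4) = (3, 27)

degrees of freedom = [3, 27]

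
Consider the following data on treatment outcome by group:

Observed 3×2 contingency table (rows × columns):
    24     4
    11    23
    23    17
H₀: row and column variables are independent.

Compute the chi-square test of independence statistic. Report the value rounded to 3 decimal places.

Row totals [28, 34, 40], col totals [58, 44], n=102
χ² = (24−15.92)²/15.92 + (4−12.08)²/12.08 + (11−19.33)²/19.33 + (23−14.67)²/14.67 + (23−22.75)²/22.75 + (17−17.25)²/17.25 = 17.8354
df = 2

test statistic = 17.835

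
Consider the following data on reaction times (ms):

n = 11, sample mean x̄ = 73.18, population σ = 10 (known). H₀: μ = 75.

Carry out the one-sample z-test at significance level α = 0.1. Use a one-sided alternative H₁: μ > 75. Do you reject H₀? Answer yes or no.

reject H₀: no

SE = σ/√n = 10/√11 = 3.0151
z = (x̄−μ₀)/SE = (73.18−75)/3.0151 = -0.6036
p-value (one-sided, H₁ greater) = 0.72695
At α=0.1: p ≥ α → fail to reject H₀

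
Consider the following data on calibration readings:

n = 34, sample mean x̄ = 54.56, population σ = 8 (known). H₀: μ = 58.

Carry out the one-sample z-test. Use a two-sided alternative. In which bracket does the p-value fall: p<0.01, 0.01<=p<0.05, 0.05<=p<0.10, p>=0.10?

p-value bracket: 0.01<=p<0.05

SE = σ/√n = 8/√34 = 1.3720
z = (x̄−μ₀)/SE = (54.56−58)/1.3720 = -2.5073
p-value (two-sided) = 0.01217
→ bracket: 0.01<=p<0.05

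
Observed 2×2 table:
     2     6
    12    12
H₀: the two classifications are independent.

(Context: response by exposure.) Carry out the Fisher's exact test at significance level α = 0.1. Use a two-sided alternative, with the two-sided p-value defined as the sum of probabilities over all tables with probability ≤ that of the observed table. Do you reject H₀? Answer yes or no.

reject H₀: no

Margins: r₁=8, r₂=24, c₁=14, c₂=18, n=32
p_obs = C(8,2)·C(24,12)/C(32,14); sum pmf over tables with pmf ≤ p_obs
p-value (two-sided) = 0.41228
At α=0.1: p ≥ α → fail to reject H₀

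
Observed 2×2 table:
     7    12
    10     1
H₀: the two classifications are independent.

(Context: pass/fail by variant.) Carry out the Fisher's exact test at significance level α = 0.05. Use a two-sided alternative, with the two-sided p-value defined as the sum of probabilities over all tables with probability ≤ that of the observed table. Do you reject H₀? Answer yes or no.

Margins: r₁=19, r₂=11, c₁=17, c₂=13, n=30
p_obs = C(19,7)·C(11,10)/C(30,17); sum pmf over tables with pmf ≤ p_obs
p-value (two-sided) = 0.00673
At α=0.05: p < α → reject H₀

reject H₀: yes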